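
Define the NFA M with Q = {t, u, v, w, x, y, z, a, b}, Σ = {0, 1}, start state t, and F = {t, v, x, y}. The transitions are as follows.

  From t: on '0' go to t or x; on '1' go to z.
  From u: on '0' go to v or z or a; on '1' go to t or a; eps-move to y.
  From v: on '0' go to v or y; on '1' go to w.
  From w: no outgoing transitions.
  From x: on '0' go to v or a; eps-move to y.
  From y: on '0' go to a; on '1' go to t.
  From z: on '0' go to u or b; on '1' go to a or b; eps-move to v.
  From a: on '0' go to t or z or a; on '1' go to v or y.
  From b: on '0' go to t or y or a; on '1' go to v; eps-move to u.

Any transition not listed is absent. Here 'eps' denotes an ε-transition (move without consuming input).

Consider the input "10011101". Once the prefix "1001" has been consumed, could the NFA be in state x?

Start in {t}.
Read '1': t→{z}; union {z}; ε-closure = {v, z}.
Read '0': v→{v, y}, z→{u, b}; now {u, v, y, b}.
Read '0': u→{v, z, a}, v→{v, y}, y→{a}, b→{t, y, a}; now {t, v, y, z, a}.
Read '1': t→{z}, v→{w}, y→{t}, z→{a, b}, a→{v, y}; union {t, v, w, y, z, a, b}; ε-closure = {t, u, v, w, y, z, a, b}.
State x is not in {t, u, v, w, y, z, a, b}.

No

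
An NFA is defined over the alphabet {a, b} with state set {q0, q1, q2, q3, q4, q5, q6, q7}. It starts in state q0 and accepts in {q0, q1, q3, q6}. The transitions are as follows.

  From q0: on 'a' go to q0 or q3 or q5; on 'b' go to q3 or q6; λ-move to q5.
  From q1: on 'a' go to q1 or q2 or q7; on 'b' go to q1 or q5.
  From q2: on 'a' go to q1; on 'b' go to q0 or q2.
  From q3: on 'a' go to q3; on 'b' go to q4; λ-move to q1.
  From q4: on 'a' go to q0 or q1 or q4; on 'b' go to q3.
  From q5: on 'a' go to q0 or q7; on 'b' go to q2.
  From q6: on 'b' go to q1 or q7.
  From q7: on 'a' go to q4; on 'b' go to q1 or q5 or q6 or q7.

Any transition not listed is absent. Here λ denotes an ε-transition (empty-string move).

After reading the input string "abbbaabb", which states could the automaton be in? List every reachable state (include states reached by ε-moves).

Start: ε-closure({q0}) = {q0, q5}.
Read 'a': {q0, q5} → {q0, q1, q3, q5, q7}.
Read 'b': {q0, q1, q3, q5, q7} → {q1, q2, q3, q4, q5, q6, q7}.
Read 'b': {q1, q2, q3, q4, q5, q6, q7} → {q0, q1, q2, q3, q4, q5, q6, q7}.
Read 'b': {q0, q1, q2, q3, q4, q5, q6, q7} → {q0, q1, q2, q3, q4, q5, q6, q7}.
Read 'a': {q0, q1, q2, q3, q4, q5, q6, q7} → {q0, q1, q2, q3, q4, q5, q7}.
Read 'a': {q0, q1, q2, q3, q4, q5, q7} → {q0, q1, q2, q3, q4, q5, q7}.
Read 'b': {q0, q1, q2, q3, q4, q5, q7} → {q0, q1, q2, q3, q4, q5, q6, q7}.
Read 'b': {q0, q1, q2, q3, q4, q5, q6, q7} → {q0, q1, q2, q3, q4, q5, q6, q7}.

{q0, q1, q2, q3, q4, q5, q6, q7}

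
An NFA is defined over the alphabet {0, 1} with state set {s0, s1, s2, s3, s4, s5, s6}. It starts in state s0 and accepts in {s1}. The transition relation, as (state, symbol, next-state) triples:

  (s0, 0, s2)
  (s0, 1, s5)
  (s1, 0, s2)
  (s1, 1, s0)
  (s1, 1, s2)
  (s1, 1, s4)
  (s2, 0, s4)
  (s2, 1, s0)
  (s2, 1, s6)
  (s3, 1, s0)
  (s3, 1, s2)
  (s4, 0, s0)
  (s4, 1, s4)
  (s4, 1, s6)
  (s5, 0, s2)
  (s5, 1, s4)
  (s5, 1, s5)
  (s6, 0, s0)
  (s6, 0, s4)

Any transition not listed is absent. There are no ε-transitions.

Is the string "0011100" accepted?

No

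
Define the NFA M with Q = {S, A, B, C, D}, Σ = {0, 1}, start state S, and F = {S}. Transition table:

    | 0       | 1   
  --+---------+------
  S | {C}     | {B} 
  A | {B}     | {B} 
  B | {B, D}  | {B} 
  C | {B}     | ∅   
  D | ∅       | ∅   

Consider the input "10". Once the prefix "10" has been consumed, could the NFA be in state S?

No

Start in {S}.
Read '1': {S} → {B}.
Read '0': {B} → {B, D}.
State S is not in {B, D}.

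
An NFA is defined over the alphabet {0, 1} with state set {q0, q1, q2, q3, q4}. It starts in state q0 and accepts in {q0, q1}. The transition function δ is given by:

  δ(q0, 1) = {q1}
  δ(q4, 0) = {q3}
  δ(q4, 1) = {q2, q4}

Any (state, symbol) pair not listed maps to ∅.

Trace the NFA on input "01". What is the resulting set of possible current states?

∅

Start in {q0}.
Read '0': q0→∅; now ∅.
The set is empty and remains empty for the remaining 1 symbol.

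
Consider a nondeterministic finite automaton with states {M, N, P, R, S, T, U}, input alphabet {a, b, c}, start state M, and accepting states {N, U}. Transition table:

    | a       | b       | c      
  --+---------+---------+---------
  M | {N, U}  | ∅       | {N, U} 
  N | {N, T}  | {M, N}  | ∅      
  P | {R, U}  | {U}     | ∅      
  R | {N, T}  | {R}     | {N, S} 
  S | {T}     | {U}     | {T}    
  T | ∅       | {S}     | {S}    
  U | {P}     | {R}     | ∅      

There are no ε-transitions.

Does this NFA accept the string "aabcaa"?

Yes

Start in {M}.
Read 'a': M→{N, U}; now {N, U}.
Read 'a': N→{N, T}, U→{P}; now {N, P, T}.
Read 'b': N→{M, N}, P→{U}, T→{S}; now {M, N, S, U}.
Read 'c': M→{N, U}, N→∅, S→{T}, U→∅; now {N, T, U}.
Read 'a': N→{N, T}, T→∅, U→{P}; now {N, P, T}.
Read 'a': N→{N, T}, P→{R, U}, T→∅; now {N, R, T, U}.
The final set {N, R, T, U} contains the accepting states N, U.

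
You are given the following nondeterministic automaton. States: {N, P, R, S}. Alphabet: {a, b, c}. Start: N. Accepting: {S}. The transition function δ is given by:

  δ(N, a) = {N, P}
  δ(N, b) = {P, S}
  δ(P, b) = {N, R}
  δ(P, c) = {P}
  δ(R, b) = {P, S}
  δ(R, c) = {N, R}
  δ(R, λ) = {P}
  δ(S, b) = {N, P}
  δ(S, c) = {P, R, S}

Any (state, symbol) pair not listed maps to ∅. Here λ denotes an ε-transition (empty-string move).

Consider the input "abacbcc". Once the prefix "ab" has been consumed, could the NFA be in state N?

Start in {N}.
Read 'a': N→{N, P}; now {N, P}.
Read 'b': N→{P, S}, P→{N, R}; now {N, P, R, S}.
State N is in {N, P, R, S}.

Yes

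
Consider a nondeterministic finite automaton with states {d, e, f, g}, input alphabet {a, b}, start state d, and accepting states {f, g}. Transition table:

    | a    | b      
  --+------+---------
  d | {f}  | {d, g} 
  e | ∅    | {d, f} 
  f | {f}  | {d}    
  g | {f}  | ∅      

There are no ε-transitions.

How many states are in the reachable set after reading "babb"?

2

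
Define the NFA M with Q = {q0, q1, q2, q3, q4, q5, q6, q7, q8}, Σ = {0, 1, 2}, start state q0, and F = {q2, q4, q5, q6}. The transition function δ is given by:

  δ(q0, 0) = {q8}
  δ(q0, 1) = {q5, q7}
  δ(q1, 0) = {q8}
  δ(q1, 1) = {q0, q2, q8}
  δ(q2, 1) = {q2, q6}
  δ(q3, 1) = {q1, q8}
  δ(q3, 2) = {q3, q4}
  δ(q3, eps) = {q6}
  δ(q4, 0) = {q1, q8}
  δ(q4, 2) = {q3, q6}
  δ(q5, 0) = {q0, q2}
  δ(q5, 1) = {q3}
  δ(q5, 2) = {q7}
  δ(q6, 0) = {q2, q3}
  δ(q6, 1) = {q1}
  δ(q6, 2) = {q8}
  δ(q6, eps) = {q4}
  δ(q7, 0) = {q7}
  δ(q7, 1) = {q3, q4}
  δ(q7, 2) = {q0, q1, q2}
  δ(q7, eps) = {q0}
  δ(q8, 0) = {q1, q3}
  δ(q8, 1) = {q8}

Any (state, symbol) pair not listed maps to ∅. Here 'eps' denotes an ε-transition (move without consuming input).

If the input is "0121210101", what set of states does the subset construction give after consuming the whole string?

Start in {q0}.
Read '0': q0→{q8}; now {q8}.
Read '1': q8→{q8}; now {q8}.
Read '2': q8→∅; now ∅.
The set is empty and remains empty for the remaining 7 symbols.

∅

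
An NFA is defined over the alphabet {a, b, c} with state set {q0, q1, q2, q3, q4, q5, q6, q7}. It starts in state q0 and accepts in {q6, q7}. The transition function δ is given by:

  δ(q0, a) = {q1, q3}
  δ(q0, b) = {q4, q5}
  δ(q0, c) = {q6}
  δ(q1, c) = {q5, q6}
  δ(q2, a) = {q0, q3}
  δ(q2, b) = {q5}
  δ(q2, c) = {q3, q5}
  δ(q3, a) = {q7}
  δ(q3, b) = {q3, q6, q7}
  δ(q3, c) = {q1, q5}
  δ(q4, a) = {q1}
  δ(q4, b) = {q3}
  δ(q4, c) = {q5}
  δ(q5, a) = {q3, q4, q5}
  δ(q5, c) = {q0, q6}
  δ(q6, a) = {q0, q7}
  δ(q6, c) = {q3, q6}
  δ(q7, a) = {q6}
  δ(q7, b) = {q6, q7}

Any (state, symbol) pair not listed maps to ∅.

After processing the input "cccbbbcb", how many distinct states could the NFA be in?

Start in {q0}.
Read 'c': q0→{q6}; now {q6}.
Read 'c': q6→{q3, q6}; now {q3, q6}.
Read 'c': q3→{q1, q5}, q6→{q3, q6}; now {q1, q3, q5, q6}.
Read 'b': q1→∅, q3→{q3, q6, q7}, q5→∅, q6→∅; now {q3, q6, q7}.
Read 'b': q3→{q3, q6, q7}, q6→∅, q7→{q6, q7}; now {q3, q6, q7}.
Read 'b': q3→{q3, q6, q7}, q6→∅, q7→{q6, q7}; now {q3, q6, q7}.
Read 'c': q3→{q1, q5}, q6→{q3, q6}, q7→∅; now {q1, q3, q5, q6}.
Read 'b': q1→∅, q3→{q3, q6, q7}, q5→∅, q6→∅; now {q3, q6, q7}.
That set has 3 states.

3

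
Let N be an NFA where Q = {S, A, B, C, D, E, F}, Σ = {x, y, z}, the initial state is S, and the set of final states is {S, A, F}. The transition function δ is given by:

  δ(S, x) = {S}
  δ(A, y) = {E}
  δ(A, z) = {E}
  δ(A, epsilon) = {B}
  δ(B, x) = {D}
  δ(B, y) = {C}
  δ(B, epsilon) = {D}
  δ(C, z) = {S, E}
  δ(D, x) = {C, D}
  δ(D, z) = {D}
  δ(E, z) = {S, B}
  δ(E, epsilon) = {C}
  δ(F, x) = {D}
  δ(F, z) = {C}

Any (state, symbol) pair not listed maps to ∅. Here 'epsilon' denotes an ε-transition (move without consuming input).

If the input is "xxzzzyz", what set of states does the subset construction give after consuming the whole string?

∅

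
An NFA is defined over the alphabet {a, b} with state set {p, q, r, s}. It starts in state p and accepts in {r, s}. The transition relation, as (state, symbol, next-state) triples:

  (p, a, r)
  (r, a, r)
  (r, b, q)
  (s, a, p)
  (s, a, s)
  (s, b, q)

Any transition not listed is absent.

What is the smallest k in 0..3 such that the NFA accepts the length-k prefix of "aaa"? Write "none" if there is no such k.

Start in {p}.
Read 'a': {p} → {r}.
None of the earlier sets intersect F, but {r} does.

1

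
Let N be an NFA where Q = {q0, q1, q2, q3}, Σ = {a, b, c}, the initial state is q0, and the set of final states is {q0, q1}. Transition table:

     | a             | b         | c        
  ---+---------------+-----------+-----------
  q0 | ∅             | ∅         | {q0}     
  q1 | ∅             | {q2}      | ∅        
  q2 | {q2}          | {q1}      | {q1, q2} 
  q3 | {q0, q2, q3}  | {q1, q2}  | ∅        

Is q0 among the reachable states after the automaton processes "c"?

Yes

Start in {q0}.
Read 'c': {q0} → {q0}.
State q0 is in {q0}.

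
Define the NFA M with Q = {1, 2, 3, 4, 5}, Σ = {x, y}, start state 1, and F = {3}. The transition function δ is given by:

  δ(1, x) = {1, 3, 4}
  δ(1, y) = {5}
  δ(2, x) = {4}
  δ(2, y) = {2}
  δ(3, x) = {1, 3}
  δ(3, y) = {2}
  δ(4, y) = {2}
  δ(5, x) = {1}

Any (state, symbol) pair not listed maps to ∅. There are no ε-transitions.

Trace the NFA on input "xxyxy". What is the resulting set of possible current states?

{2, 5}

Start in {1}.
Read 'x': 1→{1, 3, 4}; now {1, 3, 4}.
Read 'x': 1→{1, 3, 4}, 3→{1, 3}, 4→∅; now {1, 3, 4}.
Read 'y': 1→{5}, 3→{2}, 4→{2}; now {2, 5}.
Read 'x': 2→{4}, 5→{1}; now {1, 4}.
Read 'y': 1→{5}, 4→{2}; now {2, 5}.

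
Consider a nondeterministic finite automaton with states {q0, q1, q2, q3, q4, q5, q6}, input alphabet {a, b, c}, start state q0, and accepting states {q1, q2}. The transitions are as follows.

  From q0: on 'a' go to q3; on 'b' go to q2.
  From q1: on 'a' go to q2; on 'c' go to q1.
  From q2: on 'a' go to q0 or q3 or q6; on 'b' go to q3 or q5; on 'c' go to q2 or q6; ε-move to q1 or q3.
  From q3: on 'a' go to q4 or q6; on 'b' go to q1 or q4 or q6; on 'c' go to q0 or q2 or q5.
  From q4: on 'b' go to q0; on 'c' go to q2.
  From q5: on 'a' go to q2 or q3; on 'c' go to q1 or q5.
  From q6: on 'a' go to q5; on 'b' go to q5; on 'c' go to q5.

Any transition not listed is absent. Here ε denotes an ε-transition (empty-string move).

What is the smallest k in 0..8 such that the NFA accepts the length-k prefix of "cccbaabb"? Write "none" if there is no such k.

none

Start in {q0}.
Read 'c': q0→∅; now ∅.
The set is empty and remains empty for the remaining 7 symbols.
No reachable set along the way intersects F.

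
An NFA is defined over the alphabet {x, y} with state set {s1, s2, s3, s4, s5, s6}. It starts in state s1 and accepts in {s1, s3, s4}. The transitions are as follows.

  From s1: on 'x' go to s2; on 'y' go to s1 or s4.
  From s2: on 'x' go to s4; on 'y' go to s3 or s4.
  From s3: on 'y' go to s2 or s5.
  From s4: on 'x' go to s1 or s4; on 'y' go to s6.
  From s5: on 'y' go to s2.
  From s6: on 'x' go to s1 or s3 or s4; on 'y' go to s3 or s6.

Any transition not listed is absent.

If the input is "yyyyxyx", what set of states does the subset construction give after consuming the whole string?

Start in {s1}.
Read 'y': s1→{s1, s4}; now {s1, s4}.
Read 'y': s1→{s1, s4}, s4→{s6}; now {s1, s4, s6}.
Read 'y': s1→{s1, s4}, s4→{s6}, s6→{s3, s6}; now {s1, s3, s4, s6}.
Read 'y': s1→{s1, s4}, s3→{s2, s5}, s4→{s6}, s6→{s3, s6}; now {s1, s2, s3, s4, s5, s6}.
Read 'x': s1→{s2}, s2→{s4}, s3→∅, s4→{s1, s4}, s5→∅, s6→{s1, s3, s4}; now {s1, s2, s3, s4}.
Read 'y': s1→{s1, s4}, s2→{s3, s4}, s3→{s2, s5}, s4→{s6}; now {s1, s2, s3, s4, s5, s6}.
Read 'x': s1→{s2}, s2→{s4}, s3→∅, s4→{s1, s4}, s5→∅, s6→{s1, s3, s4}; now {s1, s2, s3, s4}.

{s1, s2, s3, s4}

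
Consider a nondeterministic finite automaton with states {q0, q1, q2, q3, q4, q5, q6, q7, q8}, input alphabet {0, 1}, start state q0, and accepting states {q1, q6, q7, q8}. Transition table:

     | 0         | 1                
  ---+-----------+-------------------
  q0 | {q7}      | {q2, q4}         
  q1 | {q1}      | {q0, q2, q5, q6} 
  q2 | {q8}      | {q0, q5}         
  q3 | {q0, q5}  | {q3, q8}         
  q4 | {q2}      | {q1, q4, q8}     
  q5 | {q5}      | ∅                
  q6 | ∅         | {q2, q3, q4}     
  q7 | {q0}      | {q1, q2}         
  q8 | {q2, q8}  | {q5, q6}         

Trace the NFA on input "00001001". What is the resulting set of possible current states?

{q0, q5, q6}

Start in {q0}.
Read '0': q0→{q7}; now {q7}.
Read '0': q7→{q0}; now {q0}.
Read '0': q0→{q7}; now {q7}.
Read '0': q7→{q0}; now {q0}.
Read '1': q0→{q2, q4}; now {q2, q4}.
Read '0': q2→{q8}, q4→{q2}; now {q2, q8}.
Read '0': q2→{q8}, q8→{q2, q8}; now {q2, q8}.
Read '1': q2→{q0, q5}, q8→{q5, q6}; now {q0, q5, q6}.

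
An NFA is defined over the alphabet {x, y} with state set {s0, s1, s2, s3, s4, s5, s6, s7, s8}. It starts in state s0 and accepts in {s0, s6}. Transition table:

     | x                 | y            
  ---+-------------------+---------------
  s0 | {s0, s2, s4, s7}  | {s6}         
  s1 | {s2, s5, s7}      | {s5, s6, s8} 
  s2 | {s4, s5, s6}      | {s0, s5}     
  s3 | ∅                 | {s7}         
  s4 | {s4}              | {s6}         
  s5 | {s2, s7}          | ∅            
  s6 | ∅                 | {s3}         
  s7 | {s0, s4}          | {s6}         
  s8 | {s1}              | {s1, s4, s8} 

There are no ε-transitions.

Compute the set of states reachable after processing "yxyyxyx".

Start in {s0}.
Read 'y': s0→{s6}; now {s6}.
Read 'x': s6→∅; now ∅.
The set is empty and remains empty for the remaining 5 symbols.

∅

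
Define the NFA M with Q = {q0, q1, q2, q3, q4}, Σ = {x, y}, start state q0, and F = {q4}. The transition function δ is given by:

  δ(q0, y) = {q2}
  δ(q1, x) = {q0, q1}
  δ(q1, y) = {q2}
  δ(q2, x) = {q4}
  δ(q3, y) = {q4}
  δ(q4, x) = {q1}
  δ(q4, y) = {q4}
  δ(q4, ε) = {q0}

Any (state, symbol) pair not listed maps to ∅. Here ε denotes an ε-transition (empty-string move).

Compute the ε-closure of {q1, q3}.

{q1, q3}

Begin with {q1, q3}.
No ε-moves leave this set, so the closure equals the set itself.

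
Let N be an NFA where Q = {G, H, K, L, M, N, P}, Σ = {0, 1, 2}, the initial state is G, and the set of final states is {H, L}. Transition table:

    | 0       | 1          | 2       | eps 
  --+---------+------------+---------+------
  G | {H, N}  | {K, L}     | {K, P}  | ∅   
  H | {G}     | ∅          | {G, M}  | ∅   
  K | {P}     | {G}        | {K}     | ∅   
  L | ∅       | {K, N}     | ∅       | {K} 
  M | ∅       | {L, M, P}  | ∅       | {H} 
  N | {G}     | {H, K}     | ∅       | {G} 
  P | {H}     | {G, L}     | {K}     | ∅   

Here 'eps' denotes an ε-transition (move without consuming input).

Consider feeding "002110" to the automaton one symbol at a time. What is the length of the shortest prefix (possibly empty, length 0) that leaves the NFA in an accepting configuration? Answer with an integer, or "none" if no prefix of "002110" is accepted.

1

Start in {G}.
Read '0': G→{H, N}; union {H, N}; ε-closure = {G, H, N}.
None of the earlier sets intersect F, but {G, H, N} does.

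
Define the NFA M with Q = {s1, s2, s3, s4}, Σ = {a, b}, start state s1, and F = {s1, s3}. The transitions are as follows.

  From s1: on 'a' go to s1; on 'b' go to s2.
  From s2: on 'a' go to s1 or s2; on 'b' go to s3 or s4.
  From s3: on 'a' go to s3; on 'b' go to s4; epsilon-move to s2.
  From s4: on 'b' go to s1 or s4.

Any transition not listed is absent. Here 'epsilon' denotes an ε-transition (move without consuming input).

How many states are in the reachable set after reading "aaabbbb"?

Start in {s1}.
Read 'a': s1→{s1}; now {s1}.
Read 'a': s1→{s1}; now {s1}.
Read 'a': s1→{s1}; now {s1}.
Read 'b': s1→{s2}; now {s2}.
Read 'b': s2→{s3, s4}; union {s3, s4}; ε-closure = {s2, s3, s4}.
Read 'b': s2→{s3, s4}, s3→{s4}, s4→{s1, s4}; union {s1, s3, s4}; ε-closure = {s1, s2, s3, s4}.
Read 'b': s1→{s2}, s2→{s3, s4}, s3→{s4}, s4→{s1, s4}; now {s1, s2, s3, s4}.
That set has 4 states.

4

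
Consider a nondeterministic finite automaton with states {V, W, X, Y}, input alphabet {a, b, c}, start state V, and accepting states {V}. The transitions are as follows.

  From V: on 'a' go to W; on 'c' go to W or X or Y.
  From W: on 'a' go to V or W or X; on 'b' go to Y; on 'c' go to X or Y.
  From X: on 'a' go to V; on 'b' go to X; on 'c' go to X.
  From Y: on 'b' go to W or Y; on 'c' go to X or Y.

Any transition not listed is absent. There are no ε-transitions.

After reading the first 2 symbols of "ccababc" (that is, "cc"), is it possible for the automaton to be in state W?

No

Start in {V}.
Read 'c': {V} → {W, X, Y}.
Read 'c': {W, X, Y} → {X, Y}.
State W is not in {X, Y}.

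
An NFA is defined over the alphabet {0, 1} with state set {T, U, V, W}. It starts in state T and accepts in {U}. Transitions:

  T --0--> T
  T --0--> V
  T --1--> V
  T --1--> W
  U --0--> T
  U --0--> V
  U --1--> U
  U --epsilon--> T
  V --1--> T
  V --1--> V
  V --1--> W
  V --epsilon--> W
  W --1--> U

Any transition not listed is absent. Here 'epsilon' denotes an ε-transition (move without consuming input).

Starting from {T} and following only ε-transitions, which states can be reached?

Begin with {T}.
No ε-moves leave this set, so the closure equals the set itself.

{T}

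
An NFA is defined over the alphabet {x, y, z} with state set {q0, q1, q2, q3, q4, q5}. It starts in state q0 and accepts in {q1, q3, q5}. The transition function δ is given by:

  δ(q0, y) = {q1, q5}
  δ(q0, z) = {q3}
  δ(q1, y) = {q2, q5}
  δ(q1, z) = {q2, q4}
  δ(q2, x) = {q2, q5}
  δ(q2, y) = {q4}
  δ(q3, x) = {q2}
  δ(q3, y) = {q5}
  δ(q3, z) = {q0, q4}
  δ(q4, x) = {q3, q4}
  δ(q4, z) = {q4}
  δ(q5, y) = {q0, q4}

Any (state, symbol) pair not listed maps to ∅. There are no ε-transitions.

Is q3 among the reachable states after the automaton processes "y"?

Start in {q0}.
Read 'y': q0→{q1, q5}; now {q1, q5}.
State q3 is not in {q1, q5}.

No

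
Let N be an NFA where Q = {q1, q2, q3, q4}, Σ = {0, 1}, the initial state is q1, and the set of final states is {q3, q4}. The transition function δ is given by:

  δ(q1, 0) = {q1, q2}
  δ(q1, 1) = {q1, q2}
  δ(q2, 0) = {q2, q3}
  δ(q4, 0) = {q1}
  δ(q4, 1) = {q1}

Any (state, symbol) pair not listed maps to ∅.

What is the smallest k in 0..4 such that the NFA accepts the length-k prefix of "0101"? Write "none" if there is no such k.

Start in {q1}.
Read '0': {q1} → {q1, q2}.
Read '1': {q1, q2} → {q1, q2}.
Read '0': {q1, q2} → {q1, q2, q3}.
None of the earlier sets intersect F, but {q1, q2, q3} does.

3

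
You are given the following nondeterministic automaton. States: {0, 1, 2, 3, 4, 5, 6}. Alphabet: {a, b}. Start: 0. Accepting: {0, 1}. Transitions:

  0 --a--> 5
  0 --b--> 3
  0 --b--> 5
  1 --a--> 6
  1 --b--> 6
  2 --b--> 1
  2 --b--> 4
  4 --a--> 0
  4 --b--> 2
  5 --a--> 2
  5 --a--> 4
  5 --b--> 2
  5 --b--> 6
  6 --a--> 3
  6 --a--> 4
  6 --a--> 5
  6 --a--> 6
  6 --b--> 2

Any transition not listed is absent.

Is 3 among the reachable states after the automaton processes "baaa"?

Start in {0}.
Read 'b': 0→{3, 5}; now {3, 5}.
Read 'a': 3→∅, 5→{2, 4}; now {2, 4}.
Read 'a': 2→∅, 4→{0}; now {0}.
Read 'a': 0→{5}; now {5}.
State 3 is not in {5}.

No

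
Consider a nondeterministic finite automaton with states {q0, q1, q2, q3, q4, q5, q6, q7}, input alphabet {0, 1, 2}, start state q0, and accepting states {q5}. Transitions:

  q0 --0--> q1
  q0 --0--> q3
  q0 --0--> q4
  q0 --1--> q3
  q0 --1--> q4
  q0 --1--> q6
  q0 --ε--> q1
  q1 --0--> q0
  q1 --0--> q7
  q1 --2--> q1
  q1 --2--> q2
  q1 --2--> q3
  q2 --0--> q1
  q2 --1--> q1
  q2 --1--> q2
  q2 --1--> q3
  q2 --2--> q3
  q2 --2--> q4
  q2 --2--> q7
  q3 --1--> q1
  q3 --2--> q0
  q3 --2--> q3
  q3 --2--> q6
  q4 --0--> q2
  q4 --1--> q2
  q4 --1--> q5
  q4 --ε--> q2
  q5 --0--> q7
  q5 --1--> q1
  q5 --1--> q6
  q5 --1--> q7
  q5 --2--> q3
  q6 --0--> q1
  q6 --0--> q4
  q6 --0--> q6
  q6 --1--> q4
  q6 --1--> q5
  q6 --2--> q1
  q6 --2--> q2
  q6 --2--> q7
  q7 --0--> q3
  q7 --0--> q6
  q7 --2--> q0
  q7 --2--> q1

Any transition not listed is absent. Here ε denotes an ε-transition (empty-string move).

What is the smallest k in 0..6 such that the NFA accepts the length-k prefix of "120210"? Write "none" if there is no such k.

5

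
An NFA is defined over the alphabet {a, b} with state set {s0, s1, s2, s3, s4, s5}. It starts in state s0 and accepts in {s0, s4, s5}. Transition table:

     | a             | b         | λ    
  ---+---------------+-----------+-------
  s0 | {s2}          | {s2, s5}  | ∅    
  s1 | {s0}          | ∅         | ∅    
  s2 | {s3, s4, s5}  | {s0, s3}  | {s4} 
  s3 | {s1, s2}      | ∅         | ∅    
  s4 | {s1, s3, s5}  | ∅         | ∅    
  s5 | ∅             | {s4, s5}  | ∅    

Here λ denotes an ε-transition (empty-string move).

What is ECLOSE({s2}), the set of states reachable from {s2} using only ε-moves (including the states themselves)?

Begin with {s2}.
ε-move s2 → s4; add s4.

{s2, s4}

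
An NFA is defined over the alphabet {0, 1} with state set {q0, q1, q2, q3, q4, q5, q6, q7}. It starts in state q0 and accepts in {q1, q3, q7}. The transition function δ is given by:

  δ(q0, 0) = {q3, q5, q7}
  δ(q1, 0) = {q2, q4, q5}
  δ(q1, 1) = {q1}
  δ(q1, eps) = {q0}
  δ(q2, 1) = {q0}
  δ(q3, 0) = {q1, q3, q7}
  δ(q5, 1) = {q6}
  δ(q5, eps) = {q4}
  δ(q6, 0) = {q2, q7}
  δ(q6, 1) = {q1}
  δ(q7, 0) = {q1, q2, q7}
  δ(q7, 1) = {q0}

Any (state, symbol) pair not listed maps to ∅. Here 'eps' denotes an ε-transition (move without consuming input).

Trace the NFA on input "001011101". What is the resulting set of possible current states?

{q0, q6}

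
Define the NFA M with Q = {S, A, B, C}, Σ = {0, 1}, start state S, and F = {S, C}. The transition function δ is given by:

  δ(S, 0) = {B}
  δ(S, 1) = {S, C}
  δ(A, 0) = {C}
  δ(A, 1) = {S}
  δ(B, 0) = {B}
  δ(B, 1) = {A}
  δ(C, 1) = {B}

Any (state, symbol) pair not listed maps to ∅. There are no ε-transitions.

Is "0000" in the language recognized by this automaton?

No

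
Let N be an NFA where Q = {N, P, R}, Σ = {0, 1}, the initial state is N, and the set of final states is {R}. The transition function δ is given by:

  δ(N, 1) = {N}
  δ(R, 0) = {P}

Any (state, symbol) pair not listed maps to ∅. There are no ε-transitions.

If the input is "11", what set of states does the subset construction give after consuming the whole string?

{N}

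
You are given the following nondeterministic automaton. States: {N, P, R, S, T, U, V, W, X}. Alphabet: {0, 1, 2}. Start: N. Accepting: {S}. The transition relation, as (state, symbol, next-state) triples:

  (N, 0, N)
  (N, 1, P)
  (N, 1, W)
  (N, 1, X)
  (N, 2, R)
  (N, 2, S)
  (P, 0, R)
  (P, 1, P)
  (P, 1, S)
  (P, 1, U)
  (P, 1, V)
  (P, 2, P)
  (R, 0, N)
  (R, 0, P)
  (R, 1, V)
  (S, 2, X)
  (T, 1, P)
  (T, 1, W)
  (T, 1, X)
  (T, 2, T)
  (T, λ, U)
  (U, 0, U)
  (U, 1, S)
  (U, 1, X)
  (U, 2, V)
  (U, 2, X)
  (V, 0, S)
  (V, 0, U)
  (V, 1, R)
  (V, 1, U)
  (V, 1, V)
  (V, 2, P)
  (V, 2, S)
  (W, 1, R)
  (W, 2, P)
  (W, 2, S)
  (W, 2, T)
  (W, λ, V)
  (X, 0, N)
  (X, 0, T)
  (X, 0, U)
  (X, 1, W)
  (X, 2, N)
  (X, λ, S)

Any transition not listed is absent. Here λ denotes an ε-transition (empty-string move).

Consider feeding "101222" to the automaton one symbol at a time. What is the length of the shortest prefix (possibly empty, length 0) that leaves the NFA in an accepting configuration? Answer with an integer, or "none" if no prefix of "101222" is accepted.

Start in {N}.
Read '1': {N} → {P, S, V, W, X}.
None of the earlier sets intersect F, but {P, S, V, W, X} does.

1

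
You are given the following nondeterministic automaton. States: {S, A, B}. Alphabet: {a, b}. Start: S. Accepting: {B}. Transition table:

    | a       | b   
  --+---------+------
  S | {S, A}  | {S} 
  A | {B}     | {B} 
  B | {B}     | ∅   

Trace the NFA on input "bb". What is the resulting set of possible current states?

{S}

Start in {S}.
Read 'b': {S} → {S}.
Read 'b': {S} → {S}.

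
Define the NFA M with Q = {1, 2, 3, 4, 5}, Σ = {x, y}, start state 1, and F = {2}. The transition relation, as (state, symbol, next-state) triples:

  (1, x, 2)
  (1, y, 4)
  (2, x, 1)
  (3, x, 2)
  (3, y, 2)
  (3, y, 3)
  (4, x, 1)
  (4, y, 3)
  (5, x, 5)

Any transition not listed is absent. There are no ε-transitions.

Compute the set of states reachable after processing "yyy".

Start in {1}.
Read 'y': 1→{4}; now {4}.
Read 'y': 4→{3}; now {3}.
Read 'y': 3→{2, 3}; now {2, 3}.

{2, 3}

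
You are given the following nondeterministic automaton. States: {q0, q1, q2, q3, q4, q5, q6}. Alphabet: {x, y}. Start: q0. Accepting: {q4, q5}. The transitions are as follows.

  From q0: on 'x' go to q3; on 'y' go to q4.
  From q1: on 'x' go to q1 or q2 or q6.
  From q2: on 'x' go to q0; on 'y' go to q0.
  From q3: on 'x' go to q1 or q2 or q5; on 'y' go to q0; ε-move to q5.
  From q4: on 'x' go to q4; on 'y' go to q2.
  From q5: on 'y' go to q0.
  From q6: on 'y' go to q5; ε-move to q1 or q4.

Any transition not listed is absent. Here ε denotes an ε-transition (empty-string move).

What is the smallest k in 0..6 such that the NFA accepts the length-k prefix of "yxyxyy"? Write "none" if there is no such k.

1

Start in {q0}.
Read 'y': q0→{q4}; now {q4}.
None of the earlier sets intersect F, but {q4} does.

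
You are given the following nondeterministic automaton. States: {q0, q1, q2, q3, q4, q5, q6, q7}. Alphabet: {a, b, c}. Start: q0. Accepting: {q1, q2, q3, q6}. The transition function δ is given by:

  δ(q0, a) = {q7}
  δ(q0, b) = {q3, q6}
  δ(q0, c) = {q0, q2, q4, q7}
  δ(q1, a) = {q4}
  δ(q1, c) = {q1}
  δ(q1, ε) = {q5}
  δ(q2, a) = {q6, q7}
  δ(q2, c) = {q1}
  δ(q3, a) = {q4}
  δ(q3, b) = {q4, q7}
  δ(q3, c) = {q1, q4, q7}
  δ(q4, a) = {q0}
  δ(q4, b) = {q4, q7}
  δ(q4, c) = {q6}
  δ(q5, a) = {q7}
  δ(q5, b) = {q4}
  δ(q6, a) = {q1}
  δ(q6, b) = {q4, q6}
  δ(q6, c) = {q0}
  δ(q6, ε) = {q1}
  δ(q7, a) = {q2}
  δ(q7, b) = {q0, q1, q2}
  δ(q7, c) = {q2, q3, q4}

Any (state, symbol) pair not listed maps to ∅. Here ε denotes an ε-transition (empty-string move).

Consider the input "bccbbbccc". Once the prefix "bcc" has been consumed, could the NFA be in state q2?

Yes

Start in {q0}.
Read 'b': q0→{q3, q6}; union {q3, q6}; ε-closure = {q1, q3, q5, q6}.
Read 'c': q1→{q1}, q3→{q1, q4, q7}, q5→∅, q6→{q0}; union {q0, q1, q4, q7}; ε-closure = {q0, q1, q4, q5, q7}.
Read 'c': q0→{q0, q2, q4, q7}, q1→{q1}, q4→{q6}, q5→∅, q7→{q2, q3, q4}; union {q0, q1, q2, q3, q4, q6, q7}; ε-closure = {q0, q1, q2, q3, q4, q5, q6, q7}.
State q2 is in {q0, q1, q2, q3, q4, q5, q6, q7}.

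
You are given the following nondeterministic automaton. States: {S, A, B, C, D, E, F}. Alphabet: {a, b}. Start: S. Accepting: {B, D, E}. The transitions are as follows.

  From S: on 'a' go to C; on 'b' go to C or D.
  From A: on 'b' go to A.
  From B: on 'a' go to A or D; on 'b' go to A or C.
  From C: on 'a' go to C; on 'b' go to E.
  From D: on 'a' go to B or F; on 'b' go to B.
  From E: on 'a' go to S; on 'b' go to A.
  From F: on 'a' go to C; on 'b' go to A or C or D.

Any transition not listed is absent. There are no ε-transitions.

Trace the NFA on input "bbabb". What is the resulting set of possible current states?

Start in {S}.
Read 'b': S→{C, D}; now {C, D}.
Read 'b': C→{E}, D→{B}; now {B, E}.
Read 'a': B→{A, D}, E→{S}; now {S, A, D}.
Read 'b': S→{C, D}, A→{A}, D→{B}; now {A, B, C, D}.
Read 'b': A→{A}, B→{A, C}, C→{E}, D→{B}; now {A, B, C, E}.

{A, B, C, E}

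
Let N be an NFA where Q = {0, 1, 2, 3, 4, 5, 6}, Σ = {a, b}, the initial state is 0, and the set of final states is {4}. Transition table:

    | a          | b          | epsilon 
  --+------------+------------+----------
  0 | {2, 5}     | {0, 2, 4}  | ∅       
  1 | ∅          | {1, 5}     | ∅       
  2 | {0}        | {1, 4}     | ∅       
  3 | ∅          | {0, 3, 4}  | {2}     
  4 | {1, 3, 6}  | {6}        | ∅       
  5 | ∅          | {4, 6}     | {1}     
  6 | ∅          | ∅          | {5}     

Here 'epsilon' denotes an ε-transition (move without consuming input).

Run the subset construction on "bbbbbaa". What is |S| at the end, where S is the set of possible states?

Start in {0}.
Read 'b': {0} → {0, 2, 4}.
Read 'b': {0, 2, 4} → {0, 1, 2, 4, 5, 6}.
Read 'b': {0, 1, 2, 4, 5, 6} → {0, 1, 2, 4, 5, 6}.
Read 'b': {0, 1, 2, 4, 5, 6} → {0, 1, 2, 4, 5, 6}.
Read 'b': {0, 1, 2, 4, 5, 6} → {0, 1, 2, 4, 5, 6}.
Read 'a': {0, 1, 2, 4, 5, 6} → {0, 1, 2, 3, 5, 6}.
Read 'a': {0, 1, 2, 3, 5, 6} → {0, 1, 2, 5}.
That set has 4 states.

4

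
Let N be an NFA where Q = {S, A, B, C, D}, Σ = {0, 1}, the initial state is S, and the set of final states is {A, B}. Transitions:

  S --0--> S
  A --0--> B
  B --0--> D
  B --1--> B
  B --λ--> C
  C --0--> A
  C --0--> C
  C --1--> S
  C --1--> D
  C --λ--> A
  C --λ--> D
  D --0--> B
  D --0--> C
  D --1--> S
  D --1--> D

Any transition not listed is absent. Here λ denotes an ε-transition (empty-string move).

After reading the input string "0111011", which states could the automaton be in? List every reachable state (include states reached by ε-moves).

∅

Start in {S}.
Read '0': {S} → {S}.
Read '1': {S} → ∅.
The set is empty and remains empty for the remaining 5 symbols.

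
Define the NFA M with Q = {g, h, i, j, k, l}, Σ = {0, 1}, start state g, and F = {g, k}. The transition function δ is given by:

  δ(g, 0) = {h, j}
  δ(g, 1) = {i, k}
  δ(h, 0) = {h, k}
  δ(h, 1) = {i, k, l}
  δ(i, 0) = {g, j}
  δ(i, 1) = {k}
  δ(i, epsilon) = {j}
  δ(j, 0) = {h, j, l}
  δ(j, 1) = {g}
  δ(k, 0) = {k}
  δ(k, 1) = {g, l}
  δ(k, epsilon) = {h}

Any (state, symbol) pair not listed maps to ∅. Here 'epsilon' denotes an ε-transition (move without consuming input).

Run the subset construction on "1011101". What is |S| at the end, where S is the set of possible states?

6

Start in {g}.
Read '1': g→{i, k}; union {i, k}; ε-closure = {h, i, j, k}.
Read '0': h→{h, k}, i→{g, j}, j→{h, j, l}, k→{k}; now {g, h, j, k, l}.
Read '1': g→{i, k}, h→{i, k, l}, j→{g}, k→{g, l}, l→∅; union {g, i, k, l}; ε-closure = {g, h, i, j, k, l}.
Read '1': g→{i, k}, h→{i, k, l}, i→{k}, j→{g}, k→{g, l}, l→∅; union {g, i, k, l}; ε-closure = {g, h, i, j, k, l}.
Read '1': g→{i, k}, h→{i, k, l}, i→{k}, j→{g}, k→{g, l}, l→∅; union {g, i, k, l}; ε-closure = {g, h, i, j, k, l}.
Read '0': g→{h, j}, h→{h, k}, i→{g, j}, j→{h, j, l}, k→{k}, l→∅; now {g, h, j, k, l}.
Read '1': g→{i, k}, h→{i, k, l}, j→{g}, k→{g, l}, l→∅; union {g, i, k, l}; ε-closure = {g, h, i, j, k, l}.
That set has 6 states.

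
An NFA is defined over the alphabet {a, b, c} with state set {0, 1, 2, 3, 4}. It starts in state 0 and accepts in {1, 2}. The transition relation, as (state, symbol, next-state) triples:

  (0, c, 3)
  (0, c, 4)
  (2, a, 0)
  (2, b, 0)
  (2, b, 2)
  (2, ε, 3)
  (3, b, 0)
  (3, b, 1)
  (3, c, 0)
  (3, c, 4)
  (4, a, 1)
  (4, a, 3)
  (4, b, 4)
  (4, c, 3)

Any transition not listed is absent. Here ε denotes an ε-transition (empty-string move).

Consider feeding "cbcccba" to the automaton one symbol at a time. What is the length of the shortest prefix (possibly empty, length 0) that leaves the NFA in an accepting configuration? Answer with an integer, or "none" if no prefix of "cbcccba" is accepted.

2

Start in {0}.
Read 'c': 0→{3, 4}; now {3, 4}.
Read 'b': 3→{0, 1}, 4→{4}; now {0, 1, 4}.
None of the earlier sets intersect F, but {0, 1, 4} does.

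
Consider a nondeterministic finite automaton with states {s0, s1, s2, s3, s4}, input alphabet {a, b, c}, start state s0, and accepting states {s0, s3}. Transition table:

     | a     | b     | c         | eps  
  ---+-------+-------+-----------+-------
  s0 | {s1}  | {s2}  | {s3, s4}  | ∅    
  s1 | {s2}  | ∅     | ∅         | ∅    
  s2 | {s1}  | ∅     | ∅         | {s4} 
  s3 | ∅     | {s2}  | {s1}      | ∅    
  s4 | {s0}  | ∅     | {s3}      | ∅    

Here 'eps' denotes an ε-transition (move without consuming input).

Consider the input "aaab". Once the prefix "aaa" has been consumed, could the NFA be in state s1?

Yes

Start in {s0}.
Read 'a': s0→{s1}; now {s1}.
Read 'a': s1→{s2}; union {s2}; ε-closure = {s2, s4}.
Read 'a': s2→{s1}, s4→{s0}; now {s0, s1}.
State s1 is in {s0, s1}.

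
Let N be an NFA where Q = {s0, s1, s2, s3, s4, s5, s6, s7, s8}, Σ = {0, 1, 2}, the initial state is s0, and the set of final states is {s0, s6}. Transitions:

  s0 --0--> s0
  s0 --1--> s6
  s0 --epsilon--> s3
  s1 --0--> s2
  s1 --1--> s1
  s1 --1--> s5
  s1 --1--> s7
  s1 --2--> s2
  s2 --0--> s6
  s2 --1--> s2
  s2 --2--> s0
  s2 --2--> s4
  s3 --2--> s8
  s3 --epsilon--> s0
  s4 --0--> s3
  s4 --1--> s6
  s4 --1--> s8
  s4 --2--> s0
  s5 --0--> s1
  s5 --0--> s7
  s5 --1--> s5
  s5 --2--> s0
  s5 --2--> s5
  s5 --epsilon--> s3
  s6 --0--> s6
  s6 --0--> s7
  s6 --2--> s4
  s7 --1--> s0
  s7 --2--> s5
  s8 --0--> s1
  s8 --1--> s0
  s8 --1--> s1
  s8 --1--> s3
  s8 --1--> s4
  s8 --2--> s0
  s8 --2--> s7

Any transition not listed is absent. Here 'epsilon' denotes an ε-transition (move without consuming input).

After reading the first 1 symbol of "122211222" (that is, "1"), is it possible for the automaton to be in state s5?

No

Start: ε-closure({s0}) = {s0, s3}.
Read '1': s0→{s6}, s3→∅; now {s6}.
State s5 is not in {s6}.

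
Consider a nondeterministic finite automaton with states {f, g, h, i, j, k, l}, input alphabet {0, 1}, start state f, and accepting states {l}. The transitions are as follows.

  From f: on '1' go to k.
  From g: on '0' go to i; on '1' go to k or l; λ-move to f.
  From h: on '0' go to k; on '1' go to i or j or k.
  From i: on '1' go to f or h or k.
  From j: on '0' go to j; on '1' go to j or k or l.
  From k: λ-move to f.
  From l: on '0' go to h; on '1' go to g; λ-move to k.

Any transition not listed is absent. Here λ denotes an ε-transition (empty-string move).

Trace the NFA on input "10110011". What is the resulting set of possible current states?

Start in {f}.
Read '1': f→{k}; union {k}; ε-closure = {f, k}.
Read '0': f→∅, k→∅; now ∅.
The set is empty and remains empty for the remaining 6 symbols.

∅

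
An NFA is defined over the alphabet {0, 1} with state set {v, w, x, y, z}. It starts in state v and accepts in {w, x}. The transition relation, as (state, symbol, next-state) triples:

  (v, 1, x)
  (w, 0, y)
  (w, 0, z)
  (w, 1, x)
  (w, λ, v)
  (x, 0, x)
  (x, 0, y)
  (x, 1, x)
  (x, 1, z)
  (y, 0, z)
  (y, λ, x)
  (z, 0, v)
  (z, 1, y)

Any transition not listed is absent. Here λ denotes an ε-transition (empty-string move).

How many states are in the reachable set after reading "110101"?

Start in {v}.
Read '1': {v} → {x}.
Read '1': {x} → {x, z}.
Read '0': {x, z} → {v, x, y}.
Read '1': {v, x, y} → {x, z}.
Read '0': {x, z} → {v, x, y}.
Read '1': {v, x, y} → {x, z}.
That set has 2 states.

2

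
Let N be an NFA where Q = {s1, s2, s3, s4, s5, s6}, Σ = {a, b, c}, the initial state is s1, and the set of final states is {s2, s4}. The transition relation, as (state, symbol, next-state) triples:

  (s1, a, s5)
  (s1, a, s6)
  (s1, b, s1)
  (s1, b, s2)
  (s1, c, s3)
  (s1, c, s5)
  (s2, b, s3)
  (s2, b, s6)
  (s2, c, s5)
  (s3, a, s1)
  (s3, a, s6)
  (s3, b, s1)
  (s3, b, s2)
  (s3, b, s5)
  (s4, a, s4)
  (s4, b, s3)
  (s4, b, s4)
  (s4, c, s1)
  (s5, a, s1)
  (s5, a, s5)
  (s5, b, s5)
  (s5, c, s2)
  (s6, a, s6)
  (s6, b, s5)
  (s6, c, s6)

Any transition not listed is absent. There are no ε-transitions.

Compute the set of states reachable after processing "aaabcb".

{s1, s2, s3, s5, s6}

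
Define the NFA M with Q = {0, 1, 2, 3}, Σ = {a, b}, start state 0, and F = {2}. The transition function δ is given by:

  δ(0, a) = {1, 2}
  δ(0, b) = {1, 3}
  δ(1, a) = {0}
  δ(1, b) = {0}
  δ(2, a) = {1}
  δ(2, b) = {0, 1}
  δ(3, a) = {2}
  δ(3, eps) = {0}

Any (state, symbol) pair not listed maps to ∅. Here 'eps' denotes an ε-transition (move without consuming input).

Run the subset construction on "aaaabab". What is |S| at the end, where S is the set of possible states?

3

Start in {0}.
Read 'a': 0→{1, 2}; now {1, 2}.
Read 'a': 1→{0}, 2→{1}; now {0, 1}.
Read 'a': 0→{1, 2}, 1→{0}; now {0, 1, 2}.
Read 'a': 0→{1, 2}, 1→{0}, 2→{1}; now {0, 1, 2}.
Read 'b': 0→{1, 3}, 1→{0}, 2→{0, 1}; now {0, 1, 3}.
Read 'a': 0→{1, 2}, 1→{0}, 3→{2}; now {0, 1, 2}.
Read 'b': 0→{1, 3}, 1→{0}, 2→{0, 1}; now {0, 1, 3}.
That set has 3 states.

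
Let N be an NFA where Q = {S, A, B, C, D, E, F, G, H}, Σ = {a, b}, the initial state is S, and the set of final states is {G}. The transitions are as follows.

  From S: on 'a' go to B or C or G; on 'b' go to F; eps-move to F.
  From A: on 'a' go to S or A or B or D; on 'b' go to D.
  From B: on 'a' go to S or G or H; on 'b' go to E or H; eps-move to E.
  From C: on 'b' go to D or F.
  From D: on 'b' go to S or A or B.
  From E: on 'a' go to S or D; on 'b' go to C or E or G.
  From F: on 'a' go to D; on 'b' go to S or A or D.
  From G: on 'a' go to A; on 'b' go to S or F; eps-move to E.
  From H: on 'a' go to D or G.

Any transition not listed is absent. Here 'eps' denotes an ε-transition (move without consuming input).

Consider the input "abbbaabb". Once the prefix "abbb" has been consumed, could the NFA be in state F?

Start: ε-closure({S}) = {S, F}.
Read 'a': {S, F} → {B, C, D, E, G}.
Read 'b': {B, C, D, E, G} → {S, A, B, C, D, E, F, G, H}.
Read 'b': {S, A, B, C, D, E, F, G, H} → {S, A, B, C, D, E, F, G, H}.
Read 'b': {S, A, B, C, D, E, F, G, H} → {S, A, B, C, D, E, F, G, H}.
State F is in {S, A, B, C, D, E, F, G, H}.

Yes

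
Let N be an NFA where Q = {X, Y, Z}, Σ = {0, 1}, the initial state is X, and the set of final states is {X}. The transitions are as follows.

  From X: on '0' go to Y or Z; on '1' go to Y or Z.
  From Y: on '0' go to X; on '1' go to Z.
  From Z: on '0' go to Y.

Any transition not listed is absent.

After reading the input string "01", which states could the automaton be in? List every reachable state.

{Z}

Start in {X}.
Read '0': X→{Y, Z}; now {Y, Z}.
Read '1': Y→{Z}, Z→∅; now {Z}.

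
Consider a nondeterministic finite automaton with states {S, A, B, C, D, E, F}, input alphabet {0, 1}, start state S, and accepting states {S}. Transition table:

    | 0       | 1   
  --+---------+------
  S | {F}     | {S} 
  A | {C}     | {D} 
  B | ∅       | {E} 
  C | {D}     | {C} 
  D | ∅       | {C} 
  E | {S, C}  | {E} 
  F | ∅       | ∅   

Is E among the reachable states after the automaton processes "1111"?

Start in {S}.
Read '1': S→{S}; now {S}.
Read '1': S→{S}; now {S}.
Read '1': S→{S}; now {S}.
Read '1': S→{S}; now {S}.
State E is not in {S}.

No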